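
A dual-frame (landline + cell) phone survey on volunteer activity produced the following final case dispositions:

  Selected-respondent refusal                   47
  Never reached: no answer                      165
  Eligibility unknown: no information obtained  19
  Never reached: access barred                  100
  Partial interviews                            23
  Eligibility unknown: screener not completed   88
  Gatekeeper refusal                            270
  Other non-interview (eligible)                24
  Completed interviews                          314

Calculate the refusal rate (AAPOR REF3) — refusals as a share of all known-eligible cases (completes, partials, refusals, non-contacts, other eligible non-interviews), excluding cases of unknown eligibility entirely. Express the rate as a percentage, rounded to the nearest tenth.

33.6%

Refusal or break-off = 270 + 47 = 317
Non-contacts = 165 + 100 = 265
Undetermined eligibility = 88 + 19 = 107
Numerator = 317
Base = 314 + 23 + 317 + 265 + 24 = 943
REF3 = 317 / 943 = 0.3362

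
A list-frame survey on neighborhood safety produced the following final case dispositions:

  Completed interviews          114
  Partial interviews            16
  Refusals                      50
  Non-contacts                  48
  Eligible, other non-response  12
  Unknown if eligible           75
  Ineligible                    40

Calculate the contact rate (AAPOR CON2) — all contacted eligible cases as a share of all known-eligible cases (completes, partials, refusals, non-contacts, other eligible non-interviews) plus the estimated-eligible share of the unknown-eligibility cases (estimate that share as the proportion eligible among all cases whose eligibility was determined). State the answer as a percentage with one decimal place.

Num: 114 + 16 + 50 + 12 = 192
Eligible (known): 114 + 16 + 50 + 48 + 12 = 240
e = 240 / (240 + 40) = 240 / 280 = 0.8571
Eligible share of unknowns: 0.8571 × 75 = 64.28
Denominator: 240 + 64.28 = 304.28
CON2 = 192 / 304.28 = 0.6310

63.1%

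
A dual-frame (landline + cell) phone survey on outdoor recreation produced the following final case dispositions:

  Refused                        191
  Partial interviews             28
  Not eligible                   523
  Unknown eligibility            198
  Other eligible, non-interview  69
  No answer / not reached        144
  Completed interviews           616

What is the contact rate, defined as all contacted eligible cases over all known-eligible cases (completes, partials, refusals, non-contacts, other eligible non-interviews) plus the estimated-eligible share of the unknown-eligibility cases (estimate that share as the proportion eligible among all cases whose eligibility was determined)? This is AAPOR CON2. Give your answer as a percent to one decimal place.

Num → 616 + 28 + 191 + 69 = 904
Determined eligible → 616 + 28 + 191 + 144 + 69 = 1048
e = 1048 / (1048 + 523) = 1048 / 1571 = 0.6671
Estimated eligible among unknowns → 0.6671 × 198 = 132.09
Denom → 1048 + 132.09 = 1180.09
CON2 = 904 / 1180.09 = 0.7660

76.6%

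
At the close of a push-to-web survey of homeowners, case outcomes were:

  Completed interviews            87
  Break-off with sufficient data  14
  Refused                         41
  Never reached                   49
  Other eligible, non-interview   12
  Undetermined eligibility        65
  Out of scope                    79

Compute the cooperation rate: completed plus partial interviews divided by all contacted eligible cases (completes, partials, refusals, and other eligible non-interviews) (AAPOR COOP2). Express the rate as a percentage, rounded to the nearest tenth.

65.6%

Top = 87 + 14 = 101
Denominator = 87 + 14 + 41 + 12 = 154
COOP2 = 101 / 154 = 0.6558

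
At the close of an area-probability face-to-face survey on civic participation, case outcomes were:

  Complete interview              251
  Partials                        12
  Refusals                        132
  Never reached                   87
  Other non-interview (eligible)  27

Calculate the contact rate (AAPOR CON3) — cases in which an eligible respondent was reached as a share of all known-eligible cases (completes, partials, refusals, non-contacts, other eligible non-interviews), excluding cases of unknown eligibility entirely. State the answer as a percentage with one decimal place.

82.9%

Top: 251 + 12 + 132 + 27 = 422
Denom: 251 + 12 + 132 + 87 + 27 = 509
CON3 = 422 / 509 = 0.8291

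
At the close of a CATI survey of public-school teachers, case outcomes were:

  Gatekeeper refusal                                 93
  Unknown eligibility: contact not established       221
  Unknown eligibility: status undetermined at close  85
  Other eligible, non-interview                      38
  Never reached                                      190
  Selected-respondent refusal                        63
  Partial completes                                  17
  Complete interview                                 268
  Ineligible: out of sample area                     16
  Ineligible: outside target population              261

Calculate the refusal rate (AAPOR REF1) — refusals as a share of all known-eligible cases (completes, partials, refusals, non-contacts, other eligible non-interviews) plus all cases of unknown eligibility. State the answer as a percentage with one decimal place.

16.0%

Refusal or break-off = 93 + 63 = 156
Unknown eligibility = 221 + 85 = 306
Ineligible = 261 + 16 = 277
Numerator: 156
Base: 268 + 17 + 156 + 190 + 38 + 306 = 975
REF1 = 156 / 975 = 0.1600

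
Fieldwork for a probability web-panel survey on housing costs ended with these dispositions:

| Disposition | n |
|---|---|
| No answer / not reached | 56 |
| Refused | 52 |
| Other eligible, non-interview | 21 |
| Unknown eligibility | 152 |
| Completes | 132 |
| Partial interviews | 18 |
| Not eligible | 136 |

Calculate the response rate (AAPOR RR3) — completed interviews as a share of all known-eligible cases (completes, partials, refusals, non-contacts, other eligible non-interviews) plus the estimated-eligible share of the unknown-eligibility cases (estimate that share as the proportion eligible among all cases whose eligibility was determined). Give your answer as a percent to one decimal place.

34.6%

Top = 132
Eligible (known) = 132 + 18 + 52 + 56 + 21 = 279
e = 279 / (279 + 136) = 279 / 415 = 0.6723
Eligible share of unknowns = 0.6723 × 152 = 102.19
Base = 279 + 102.19 = 381.19
RR3 = 132 / 381.19 = 0.3463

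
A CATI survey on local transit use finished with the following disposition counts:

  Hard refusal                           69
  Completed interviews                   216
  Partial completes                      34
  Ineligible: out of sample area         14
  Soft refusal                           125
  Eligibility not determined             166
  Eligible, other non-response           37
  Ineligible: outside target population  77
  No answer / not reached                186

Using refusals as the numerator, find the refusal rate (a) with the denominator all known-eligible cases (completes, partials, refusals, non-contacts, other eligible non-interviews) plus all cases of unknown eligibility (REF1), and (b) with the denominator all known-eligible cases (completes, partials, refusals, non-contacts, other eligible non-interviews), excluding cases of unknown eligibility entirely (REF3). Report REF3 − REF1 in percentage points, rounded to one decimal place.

5.8

Declined to participate = 69 + 125 = 194
Out of scope = 77 + 14 = 91
Numerator: 194
Base: 216 + 34 + 194 + 186 + 37 + 166 = 833
REF1 = 194 / 833 = 0.2329
Base: 216 + 34 + 194 + 186 + 37 = 667
REF3 = 194 / 667 = 0.2909
Difference = 29.09 − 23.29 = 5.80 percentage points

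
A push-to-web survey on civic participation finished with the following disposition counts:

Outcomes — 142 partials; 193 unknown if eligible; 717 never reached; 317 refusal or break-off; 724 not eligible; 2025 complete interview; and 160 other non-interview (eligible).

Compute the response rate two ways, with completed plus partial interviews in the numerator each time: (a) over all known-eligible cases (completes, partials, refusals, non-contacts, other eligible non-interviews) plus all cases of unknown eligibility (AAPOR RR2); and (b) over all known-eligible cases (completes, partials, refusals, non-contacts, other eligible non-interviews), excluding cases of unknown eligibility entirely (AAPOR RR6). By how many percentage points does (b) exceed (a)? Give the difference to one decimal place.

3.5

Numerator: 2025 + 142 = 2167
Base: 2025 + 142 + 317 + 717 + 160 + 193 = 3554
RR2 = 2167 / 3554 = 0.6097
Base: 2025 + 142 + 317 + 717 + 160 = 3361
RR6 = 2167 / 3361 = 0.6447
Difference = 64.47 − 60.97 = 3.50 percentage points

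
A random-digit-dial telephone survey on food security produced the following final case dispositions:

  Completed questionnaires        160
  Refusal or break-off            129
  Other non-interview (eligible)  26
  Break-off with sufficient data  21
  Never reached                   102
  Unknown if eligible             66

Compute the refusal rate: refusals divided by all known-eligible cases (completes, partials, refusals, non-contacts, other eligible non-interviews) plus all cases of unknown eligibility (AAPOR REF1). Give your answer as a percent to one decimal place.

25.6%

Numerator = 129
Base = 160 + 21 + 129 + 102 + 26 + 66 = 504
REF1 = 129 / 504 = 0.2560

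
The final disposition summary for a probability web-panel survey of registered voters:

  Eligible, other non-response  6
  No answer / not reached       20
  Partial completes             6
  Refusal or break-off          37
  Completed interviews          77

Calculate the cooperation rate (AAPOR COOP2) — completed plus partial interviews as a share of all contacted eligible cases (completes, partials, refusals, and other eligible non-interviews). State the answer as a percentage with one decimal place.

65.9%

Numerator → 77 + 6 = 83
Denom → 77 + 6 + 37 + 6 = 126
COOP2 = 83 / 126 = 0.6587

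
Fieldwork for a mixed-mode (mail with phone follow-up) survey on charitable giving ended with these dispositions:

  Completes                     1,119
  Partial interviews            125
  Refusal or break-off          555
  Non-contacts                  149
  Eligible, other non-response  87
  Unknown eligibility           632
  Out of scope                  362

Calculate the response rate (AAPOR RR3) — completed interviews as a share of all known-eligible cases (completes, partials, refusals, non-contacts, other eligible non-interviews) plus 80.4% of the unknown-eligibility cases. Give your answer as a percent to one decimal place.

44.0%

Num: 1119
Eligible (known): 1119 + 125 + 555 + 149 + 87 = 2035
e × U: 0.8040 × 632 = 508.13
Denom: 2035 + 508.13 = 2543.13
RR3 = 1119 / 2543.13 = 0.4400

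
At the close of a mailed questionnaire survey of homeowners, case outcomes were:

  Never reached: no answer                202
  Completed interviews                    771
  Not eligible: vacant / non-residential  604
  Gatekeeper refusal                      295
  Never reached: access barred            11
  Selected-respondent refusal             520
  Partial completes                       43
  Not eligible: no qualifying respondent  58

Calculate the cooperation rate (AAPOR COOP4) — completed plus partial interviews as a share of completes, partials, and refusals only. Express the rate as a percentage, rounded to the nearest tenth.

50.0%

Refused = 295 + 520 = 815
Never reached = 202 + 11 = 213
Ineligible = 58 + 604 = 662
Numerator: 771 + 43 = 814
Denom: 771 + 43 + 815 = 1629
COOP4 = 814 / 1629 = 0.4997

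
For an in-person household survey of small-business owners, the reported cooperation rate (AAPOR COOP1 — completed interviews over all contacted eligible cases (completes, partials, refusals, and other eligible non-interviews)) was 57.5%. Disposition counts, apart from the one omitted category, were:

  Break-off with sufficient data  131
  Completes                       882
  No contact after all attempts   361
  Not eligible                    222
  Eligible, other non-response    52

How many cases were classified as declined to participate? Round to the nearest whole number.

469

COOP1 = 882 / D = 0.575
D = 882 / 0.575 = 1533.9
Remaining denominator categories sum to 1065
declined to participate = 1533.9 − 1065 ≈ 469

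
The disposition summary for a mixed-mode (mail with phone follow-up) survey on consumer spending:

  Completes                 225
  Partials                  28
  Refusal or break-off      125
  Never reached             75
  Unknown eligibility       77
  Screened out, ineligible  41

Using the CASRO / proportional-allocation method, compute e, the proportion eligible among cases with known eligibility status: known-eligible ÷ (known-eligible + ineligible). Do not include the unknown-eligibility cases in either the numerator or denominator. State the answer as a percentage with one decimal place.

Eligible (known) = 225 + 28 + 125 + 75 = 453
e = 453 / (453 + 41) = 453 / 494 = 0.9170

91.7%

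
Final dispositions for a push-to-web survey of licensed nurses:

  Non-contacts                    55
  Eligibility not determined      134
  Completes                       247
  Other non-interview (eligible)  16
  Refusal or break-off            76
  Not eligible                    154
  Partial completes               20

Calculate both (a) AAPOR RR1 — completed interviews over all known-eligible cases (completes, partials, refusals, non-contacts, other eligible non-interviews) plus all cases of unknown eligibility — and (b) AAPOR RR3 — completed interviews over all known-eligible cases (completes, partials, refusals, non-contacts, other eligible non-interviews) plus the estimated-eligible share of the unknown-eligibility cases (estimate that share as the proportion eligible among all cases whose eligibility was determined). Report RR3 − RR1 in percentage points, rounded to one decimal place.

Top: 247
Base: 247 + 20 + 76 + 55 + 16 + 134 = 548
RR1 = 247 / 548 = 0.4507
Known eligible: 247 + 20 + 76 + 55 + 16 = 414
e = 414 / (414 + 154) = 414 / 568 = 0.7289
e × U: 0.7289 × 134 = 97.67
Base: 414 + 97.67 = 511.67
RR3 = 247 / 511.67 = 0.4827
Difference = 48.27 − 45.07 = 3.20 percentage points

3.2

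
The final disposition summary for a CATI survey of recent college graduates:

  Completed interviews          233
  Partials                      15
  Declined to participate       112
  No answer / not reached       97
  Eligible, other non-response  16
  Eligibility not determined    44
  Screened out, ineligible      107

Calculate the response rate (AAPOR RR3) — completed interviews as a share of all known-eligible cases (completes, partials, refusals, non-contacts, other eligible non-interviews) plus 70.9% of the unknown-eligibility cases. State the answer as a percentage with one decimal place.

Num = 233
Known eligible = 233 + 15 + 112 + 97 + 16 = 473
e × U = 0.7090 × 44 = 31.20
Denominator = 473 + 31.20 = 504.20
RR3 = 233 / 504.20 = 0.4621

46.2%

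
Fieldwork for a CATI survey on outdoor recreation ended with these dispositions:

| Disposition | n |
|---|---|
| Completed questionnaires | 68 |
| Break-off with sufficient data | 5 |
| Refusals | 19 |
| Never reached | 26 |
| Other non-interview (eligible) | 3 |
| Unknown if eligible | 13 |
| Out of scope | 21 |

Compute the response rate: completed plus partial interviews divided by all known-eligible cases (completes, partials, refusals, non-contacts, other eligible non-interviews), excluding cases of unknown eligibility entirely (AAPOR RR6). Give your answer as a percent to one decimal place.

Top = 68 + 5 = 73
Base = 68 + 5 + 19 + 26 + 3 = 121
RR6 = 73 / 121 = 0.6033

60.3%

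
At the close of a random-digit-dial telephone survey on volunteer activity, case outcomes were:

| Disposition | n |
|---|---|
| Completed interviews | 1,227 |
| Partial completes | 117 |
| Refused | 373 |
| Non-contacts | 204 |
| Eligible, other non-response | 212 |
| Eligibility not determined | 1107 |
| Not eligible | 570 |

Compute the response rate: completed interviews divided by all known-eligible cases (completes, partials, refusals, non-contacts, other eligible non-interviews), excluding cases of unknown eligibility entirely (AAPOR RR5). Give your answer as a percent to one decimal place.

57.5%

Numerator: 1227
Denominator: 1227 + 117 + 373 + 204 + 212 = 2133
RR5 = 1227 / 2133 = 0.5752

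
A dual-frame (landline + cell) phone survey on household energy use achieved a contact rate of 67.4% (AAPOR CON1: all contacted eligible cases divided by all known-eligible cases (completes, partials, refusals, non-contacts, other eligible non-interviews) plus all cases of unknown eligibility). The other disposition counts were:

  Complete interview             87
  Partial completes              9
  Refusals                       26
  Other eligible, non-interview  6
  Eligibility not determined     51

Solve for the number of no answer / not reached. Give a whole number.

Num → 87 + 9 + 26 + 6 = 128
CON1 = 128 / D = 0.674
D = 128 / 0.674 = 189.9
Remaining denominator categories sum to 179
no answer / not reached = 189.9 − 179 ≈ 11

11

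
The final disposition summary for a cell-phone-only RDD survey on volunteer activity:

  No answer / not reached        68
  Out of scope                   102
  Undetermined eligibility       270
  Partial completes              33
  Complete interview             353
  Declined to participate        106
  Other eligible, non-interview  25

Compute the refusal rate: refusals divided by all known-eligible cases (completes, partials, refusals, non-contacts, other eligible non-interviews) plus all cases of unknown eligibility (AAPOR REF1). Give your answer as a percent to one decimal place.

12.4%

Numerator = 106
Denominator = 353 + 33 + 106 + 68 + 25 + 270 = 855
REF1 = 106 / 855 = 0.1240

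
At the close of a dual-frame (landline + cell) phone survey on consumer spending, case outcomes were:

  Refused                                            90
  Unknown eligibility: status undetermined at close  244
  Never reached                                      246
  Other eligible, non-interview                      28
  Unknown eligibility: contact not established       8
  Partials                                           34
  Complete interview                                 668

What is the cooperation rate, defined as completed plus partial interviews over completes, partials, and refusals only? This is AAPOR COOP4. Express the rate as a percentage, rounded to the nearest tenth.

88.6%

Unknown eligibility = 8 + 244 = 252
Numerator → 668 + 34 = 702
Base → 668 + 34 + 90 = 792
COOP4 = 702 / 792 = 0.8864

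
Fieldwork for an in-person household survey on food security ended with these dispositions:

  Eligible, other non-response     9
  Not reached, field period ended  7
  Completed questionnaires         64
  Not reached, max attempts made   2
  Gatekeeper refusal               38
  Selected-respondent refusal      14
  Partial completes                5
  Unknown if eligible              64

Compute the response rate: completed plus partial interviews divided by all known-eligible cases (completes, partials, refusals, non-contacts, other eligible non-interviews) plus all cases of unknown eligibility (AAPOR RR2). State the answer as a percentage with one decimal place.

34.0%

Declined to participate = 38 + 14 = 52
No contact after all attempts = 7 + 2 = 9
Num = 64 + 5 = 69
Denominator = 64 + 5 + 52 + 9 + 9 + 64 = 203
RR2 = 69 / 203 = 0.3399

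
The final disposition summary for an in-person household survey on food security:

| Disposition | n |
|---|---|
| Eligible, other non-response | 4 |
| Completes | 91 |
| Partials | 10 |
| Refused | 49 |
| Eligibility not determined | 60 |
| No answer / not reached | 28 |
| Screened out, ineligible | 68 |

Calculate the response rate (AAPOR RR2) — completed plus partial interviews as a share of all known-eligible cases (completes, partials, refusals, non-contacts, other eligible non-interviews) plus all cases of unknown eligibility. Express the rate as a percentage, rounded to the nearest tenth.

41.7%

Top = 91 + 10 = 101
Denominator = 91 + 10 + 49 + 28 + 4 + 60 = 242
RR2 = 101 / 242 = 0.4174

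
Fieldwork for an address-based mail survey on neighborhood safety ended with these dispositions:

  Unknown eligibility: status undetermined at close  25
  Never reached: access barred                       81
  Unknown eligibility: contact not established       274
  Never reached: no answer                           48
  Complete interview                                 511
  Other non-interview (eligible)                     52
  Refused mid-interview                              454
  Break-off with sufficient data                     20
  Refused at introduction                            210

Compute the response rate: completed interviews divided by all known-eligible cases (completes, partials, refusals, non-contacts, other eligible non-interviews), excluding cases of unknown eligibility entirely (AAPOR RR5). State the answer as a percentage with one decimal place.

37.1%

Refused = 210 + 454 = 664
No contact after all attempts = 48 + 81 = 129
Unknown if eligible = 274 + 25 = 299
Num: 511
Denom: 511 + 20 + 664 + 129 + 52 = 1376
RR5 = 511 / 1376 = 0.3714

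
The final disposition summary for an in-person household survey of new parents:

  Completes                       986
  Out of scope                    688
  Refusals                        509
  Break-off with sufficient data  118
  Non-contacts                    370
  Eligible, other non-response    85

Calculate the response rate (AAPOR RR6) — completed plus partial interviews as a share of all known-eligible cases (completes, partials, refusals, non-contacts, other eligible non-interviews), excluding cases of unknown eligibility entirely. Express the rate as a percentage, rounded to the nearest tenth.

53.4%

Num: 986 + 118 = 1104
Base: 986 + 118 + 509 + 370 + 85 = 2068
RR6 = 1104 / 2068 = 0.5338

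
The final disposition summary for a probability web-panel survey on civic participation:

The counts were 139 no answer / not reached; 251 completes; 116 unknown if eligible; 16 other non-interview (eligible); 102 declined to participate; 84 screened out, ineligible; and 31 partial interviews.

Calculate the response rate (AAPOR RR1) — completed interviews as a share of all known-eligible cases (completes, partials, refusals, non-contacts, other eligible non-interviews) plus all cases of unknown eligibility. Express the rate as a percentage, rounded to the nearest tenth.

Top = 251
Denom = 251 + 31 + 102 + 139 + 16 + 116 = 655
RR1 = 251 / 655 = 0.3832

38.3%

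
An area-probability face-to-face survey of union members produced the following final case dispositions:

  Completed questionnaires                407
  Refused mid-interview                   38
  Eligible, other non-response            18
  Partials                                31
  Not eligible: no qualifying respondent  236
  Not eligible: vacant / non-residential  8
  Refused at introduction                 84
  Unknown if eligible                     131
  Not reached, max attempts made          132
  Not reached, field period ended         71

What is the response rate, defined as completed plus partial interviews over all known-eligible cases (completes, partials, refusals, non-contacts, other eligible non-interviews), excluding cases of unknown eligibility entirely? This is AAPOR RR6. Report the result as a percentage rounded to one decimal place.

56.1%

Refused = 84 + 38 = 122
Never reached = 71 + 132 = 203
Screened out, ineligible = 236 + 8 = 244
Num: 407 + 31 = 438
Base: 407 + 31 + 122 + 203 + 18 = 781
RR6 = 438 / 781 = 0.5608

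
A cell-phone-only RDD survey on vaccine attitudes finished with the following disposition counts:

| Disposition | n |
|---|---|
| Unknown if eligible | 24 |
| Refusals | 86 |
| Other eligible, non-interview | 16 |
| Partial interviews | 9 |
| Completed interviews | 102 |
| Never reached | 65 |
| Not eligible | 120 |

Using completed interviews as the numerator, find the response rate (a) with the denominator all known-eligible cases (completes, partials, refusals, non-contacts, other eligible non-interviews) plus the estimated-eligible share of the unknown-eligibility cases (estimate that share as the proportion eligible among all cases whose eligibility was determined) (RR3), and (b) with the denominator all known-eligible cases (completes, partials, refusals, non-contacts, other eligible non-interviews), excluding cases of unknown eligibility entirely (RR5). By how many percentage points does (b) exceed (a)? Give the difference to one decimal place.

2.1

Top: 102
Determined eligible: 102 + 9 + 86 + 65 + 16 = 278
e = 278 / (278 + 120) = 278 / 398 = 0.6985
Estimated eligible among unknowns: 0.6985 × 24 = 16.76
Denominator: 278 + 16.76 = 294.76
RR3 = 102 / 294.76 = 0.3460
Denominator: 102 + 9 + 86 + 65 + 16 = 278
RR5 = 102 / 278 = 0.3669
Difference = 36.69 − 34.60 = 2.09 percentage points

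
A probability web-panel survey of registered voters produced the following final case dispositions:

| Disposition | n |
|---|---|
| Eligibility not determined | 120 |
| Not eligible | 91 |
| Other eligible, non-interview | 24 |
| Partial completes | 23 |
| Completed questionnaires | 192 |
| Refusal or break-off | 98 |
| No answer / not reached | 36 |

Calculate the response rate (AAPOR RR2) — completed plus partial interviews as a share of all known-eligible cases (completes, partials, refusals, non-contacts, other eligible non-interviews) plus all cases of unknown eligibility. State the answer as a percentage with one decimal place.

43.6%

Top = 192 + 23 = 215
Denominator = 192 + 23 + 98 + 36 + 24 + 120 = 493
RR2 = 215 / 493 = 0.4361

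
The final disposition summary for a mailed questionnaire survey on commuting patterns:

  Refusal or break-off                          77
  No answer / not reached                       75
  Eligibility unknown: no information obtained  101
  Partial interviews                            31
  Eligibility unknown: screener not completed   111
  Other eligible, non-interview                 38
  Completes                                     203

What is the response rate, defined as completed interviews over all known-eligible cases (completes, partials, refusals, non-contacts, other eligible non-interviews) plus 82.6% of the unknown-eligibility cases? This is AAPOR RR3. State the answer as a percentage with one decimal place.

Undetermined eligibility = 111 + 101 = 212
Top → 203
Determined eligible → 203 + 31 + 77 + 75 + 38 = 424
e × U → 0.8260 × 212 = 175.11
Base → 424 + 175.11 = 599.11
RR3 = 203 / 599.11 = 0.3388

33.9%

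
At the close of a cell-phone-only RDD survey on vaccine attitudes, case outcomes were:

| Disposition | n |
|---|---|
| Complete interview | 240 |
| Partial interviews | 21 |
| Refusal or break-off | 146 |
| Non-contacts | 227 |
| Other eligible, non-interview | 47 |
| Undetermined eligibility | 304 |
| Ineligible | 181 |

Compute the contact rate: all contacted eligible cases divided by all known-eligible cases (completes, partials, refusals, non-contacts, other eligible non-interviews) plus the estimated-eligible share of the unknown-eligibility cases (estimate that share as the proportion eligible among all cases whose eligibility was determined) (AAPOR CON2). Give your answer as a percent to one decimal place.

Num → 240 + 21 + 146 + 47 = 454
Determined eligible → 240 + 21 + 146 + 227 + 47 = 681
e = 681 / (681 + 181) = 681 / 862 = 0.7900
Estimated eligible among unknowns → 0.7900 × 304 = 240.16
Denom → 681 + 240.16 = 921.16
CON2 = 454 / 921.16 = 0.4929

49.3%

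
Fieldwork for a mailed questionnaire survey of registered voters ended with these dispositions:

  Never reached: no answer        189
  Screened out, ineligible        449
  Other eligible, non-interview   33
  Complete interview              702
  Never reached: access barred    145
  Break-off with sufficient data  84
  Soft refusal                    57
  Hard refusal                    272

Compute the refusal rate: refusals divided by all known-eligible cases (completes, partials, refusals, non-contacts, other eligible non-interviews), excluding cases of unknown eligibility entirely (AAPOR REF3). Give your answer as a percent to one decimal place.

Declined to participate = 272 + 57 = 329
Non-contacts = 189 + 145 = 334
Top → 329
Denominator → 702 + 84 + 329 + 334 + 33 = 1482
REF3 = 329 / 1482 = 0.2220

22.2%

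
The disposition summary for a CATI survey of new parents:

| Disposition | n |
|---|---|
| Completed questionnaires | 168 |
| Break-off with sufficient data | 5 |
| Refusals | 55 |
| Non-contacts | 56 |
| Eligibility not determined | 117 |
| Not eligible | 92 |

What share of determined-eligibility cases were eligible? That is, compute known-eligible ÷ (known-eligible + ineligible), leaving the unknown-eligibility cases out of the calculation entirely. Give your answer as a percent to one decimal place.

Eligible (known): 168 + 5 + 55 + 56 = 284
e = 284 / (284 + 92) = 284 / 376 = 0.7553

75.5%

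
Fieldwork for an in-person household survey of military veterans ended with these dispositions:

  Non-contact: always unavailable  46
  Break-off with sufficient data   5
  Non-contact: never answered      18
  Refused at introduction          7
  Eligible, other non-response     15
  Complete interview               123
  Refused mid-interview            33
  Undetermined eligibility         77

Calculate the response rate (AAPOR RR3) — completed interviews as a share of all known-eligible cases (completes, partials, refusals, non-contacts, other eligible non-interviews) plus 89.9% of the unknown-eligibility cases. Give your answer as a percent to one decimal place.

Refused = 7 + 33 = 40
Non-contacts = 18 + 46 = 64
Num → 123
Determined eligible → 123 + 5 + 40 + 64 + 15 = 247
e × U → 0.8990 × 77 = 69.22
Denominator → 247 + 69.22 = 316.22
RR3 = 123 / 316.22 = 0.3890

38.9%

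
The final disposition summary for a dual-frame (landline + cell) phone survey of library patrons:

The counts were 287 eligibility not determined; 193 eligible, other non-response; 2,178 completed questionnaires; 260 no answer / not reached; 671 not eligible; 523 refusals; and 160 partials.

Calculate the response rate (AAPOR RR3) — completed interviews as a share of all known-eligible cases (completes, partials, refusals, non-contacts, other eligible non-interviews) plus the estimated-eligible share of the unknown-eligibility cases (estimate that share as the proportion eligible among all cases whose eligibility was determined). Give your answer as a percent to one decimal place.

61.3%

Top: 2178
Eligible (known): 2178 + 160 + 523 + 260 + 193 = 3314
e = 3314 / (3314 + 671) = 3314 / 3985 = 0.8316
Estimated eligible among unknowns: 0.8316 × 287 = 238.67
Denom: 3314 + 238.67 = 3552.67
RR3 = 2178 / 3552.67 = 0.6131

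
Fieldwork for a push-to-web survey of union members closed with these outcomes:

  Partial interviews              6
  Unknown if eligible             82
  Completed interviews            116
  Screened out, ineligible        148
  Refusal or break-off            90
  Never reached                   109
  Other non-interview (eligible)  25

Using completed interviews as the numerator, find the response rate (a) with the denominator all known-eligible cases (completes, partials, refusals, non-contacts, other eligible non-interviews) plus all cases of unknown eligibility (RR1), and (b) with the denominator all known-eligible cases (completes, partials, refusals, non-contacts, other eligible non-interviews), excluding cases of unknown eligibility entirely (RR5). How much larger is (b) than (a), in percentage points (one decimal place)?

6.4

Num → 116
Denom → 116 + 6 + 90 + 109 + 25 + 82 = 428
RR1 = 116 / 428 = 0.2710
Denom → 116 + 6 + 90 + 109 + 25 = 346
RR5 = 116 / 346 = 0.3353
Difference = 33.53 − 27.10 = 6.43 percentage points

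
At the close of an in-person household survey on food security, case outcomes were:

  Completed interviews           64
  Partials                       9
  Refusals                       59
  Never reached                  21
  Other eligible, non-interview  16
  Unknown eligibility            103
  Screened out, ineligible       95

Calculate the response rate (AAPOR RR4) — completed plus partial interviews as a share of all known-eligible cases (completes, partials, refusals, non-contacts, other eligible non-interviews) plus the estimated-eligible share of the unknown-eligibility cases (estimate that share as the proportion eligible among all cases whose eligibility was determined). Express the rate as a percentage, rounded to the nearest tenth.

Numerator: 64 + 9 = 73
Known eligible: 64 + 9 + 59 + 21 + 16 = 169
e = 169 / (169 + 95) = 169 / 264 = 0.6402
Estimated eligible among unknowns: 0.6402 × 103 = 65.94
Denominator: 169 + 65.94 = 234.94
RR4 = 73 / 234.94 = 0.3107

31.1%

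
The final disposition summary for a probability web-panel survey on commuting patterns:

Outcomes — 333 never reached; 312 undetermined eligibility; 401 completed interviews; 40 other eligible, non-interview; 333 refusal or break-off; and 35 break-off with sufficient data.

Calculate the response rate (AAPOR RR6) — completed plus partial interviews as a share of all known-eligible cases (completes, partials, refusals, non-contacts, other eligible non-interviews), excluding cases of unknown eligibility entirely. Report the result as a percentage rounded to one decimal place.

Num: 401 + 35 = 436
Denominator: 401 + 35 + 333 + 333 + 40 = 1142
RR6 = 436 / 1142 = 0.3818

38.2%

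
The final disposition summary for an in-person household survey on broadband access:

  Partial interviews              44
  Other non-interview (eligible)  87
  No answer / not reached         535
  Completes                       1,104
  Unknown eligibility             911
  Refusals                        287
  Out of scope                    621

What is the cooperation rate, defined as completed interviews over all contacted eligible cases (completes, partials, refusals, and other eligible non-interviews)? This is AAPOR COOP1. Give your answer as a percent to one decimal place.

Numerator → 1104
Denom → 1104 + 44 + 287 + 87 = 1522
COOP1 = 1104 / 1522 = 0.7254

72.5%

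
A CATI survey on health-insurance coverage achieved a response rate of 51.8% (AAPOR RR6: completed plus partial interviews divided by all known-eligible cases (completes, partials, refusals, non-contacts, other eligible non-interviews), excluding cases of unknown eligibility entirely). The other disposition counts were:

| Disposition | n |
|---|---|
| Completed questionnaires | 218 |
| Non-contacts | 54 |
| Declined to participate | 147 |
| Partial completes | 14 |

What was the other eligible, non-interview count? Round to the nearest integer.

15

Top: 218 + 14 = 232
RR6 = 232 / D = 0.518
D = 232 / 0.518 = 447.9
Other denominator terms total 433
other eligible, non-interview = 447.9 − 433 ≈ 15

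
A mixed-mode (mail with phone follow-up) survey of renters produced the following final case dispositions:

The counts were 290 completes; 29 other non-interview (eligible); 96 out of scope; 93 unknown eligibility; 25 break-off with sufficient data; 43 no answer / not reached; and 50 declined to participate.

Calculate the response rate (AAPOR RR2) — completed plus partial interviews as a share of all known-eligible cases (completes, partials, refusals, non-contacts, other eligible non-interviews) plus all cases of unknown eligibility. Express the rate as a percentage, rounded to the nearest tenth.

59.4%

Top = 290 + 25 = 315
Base = 290 + 25 + 50 + 43 + 29 + 93 = 530
RR2 = 315 / 530 = 0.5943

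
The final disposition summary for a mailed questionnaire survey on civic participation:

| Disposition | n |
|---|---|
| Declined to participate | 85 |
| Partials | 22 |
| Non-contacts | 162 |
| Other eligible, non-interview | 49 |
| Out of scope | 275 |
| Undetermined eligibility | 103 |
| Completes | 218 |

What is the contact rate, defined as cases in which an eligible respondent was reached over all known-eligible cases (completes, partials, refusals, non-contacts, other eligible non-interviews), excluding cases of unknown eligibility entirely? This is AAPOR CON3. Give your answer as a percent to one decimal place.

69.8%

Top = 218 + 22 + 85 + 49 = 374
Denominator = 218 + 22 + 85 + 162 + 49 = 536
CON3 = 374 / 536 = 0.6978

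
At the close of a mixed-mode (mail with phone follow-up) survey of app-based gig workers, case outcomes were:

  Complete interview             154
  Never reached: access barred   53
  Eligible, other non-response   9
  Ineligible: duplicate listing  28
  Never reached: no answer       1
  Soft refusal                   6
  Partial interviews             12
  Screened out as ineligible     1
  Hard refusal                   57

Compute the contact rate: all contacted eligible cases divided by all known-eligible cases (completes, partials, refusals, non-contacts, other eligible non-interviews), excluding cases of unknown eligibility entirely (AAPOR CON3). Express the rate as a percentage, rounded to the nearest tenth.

Refusals = 57 + 6 = 63
Never reached = 1 + 53 = 54
Ineligible = 1 + 28 = 29
Num = 154 + 12 + 63 + 9 = 238
Base = 154 + 12 + 63 + 54 + 9 = 292
CON3 = 238 / 292 = 0.8151

81.5%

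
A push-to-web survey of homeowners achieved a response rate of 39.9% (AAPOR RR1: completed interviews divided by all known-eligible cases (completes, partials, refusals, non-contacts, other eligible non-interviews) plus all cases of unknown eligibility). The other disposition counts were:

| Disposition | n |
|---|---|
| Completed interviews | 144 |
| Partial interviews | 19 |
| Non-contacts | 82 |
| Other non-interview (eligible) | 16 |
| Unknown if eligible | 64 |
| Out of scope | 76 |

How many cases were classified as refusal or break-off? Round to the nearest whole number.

36

RR1 = 144 / D = 0.399
D = 144 / 0.399 = 360.9
Remaining denominator categories sum to 325
refusal or break-off = 360.9 − 325 ≈ 36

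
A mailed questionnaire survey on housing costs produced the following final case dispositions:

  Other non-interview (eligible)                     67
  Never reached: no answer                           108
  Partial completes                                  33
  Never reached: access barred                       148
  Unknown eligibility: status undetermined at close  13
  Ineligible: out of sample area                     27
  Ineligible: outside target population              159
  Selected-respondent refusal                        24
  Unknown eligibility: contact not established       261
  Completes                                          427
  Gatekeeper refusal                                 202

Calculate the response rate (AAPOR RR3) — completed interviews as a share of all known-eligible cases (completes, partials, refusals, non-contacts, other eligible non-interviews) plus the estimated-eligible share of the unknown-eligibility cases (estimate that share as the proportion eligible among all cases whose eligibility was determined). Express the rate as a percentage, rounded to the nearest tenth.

Refused = 202 + 24 = 226
No answer / not reached = 108 + 148 = 256
Unknown if eligible = 261 + 13 = 274
Out of scope = 159 + 27 = 186
Top → 427
Determined eligible → 427 + 33 + 226 + 256 + 67 = 1009
e = 1009 / (1009 + 186) = 1009 / 1195 = 0.8444
Eligible share of unknowns → 0.8444 × 274 = 231.37
Denominator → 1009 + 231.37 = 1240.37
RR3 = 427 / 1240.37 = 0.3443

34.4%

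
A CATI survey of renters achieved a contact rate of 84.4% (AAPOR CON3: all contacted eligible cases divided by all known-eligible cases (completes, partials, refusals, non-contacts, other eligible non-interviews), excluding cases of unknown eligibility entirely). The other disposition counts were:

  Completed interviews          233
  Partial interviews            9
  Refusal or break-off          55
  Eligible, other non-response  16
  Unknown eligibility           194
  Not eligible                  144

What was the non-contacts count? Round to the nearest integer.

Num: 233 + 9 + 55 + 16 = 313
CON3 = 313 / D = 0.844
D = 313 / 0.844 = 370.9
Rest of base = 313
non-contacts = 370.9 − 313 ≈ 58

58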